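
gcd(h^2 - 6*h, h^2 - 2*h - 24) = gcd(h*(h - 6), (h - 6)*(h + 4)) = h - 6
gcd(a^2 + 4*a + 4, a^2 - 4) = a + 2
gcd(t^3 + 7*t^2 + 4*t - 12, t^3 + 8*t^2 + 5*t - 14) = t^2 + t - 2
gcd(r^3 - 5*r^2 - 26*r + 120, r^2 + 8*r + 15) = r + 5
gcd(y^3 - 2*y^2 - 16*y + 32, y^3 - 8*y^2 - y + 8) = 1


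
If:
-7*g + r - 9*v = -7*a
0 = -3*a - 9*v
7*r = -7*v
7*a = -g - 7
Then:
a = -147/178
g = -217/178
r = -49/178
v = 49/178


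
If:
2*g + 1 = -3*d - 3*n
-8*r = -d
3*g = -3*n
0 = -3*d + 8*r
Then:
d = 0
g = 1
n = -1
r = 0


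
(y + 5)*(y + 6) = y^2 + 11*y + 30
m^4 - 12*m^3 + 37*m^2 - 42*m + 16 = (m - 8)*(m - 2)*(m - 1)^2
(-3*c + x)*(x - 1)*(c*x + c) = -3*c^2*x^2 + 3*c^2 + c*x^3 - c*x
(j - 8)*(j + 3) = j^2 - 5*j - 24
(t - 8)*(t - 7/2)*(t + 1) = t^3 - 21*t^2/2 + 33*t/2 + 28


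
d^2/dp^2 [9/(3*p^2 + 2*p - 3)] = 18*(-9*p^2 - 6*p + 4*(3*p + 1)^2 + 9)/(3*p^2 + 2*p - 3)^3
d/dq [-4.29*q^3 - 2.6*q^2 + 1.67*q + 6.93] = -12.87*q^2 - 5.2*q + 1.67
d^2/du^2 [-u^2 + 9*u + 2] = -2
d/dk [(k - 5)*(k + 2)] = 2*k - 3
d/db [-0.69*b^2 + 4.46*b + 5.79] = 4.46 - 1.38*b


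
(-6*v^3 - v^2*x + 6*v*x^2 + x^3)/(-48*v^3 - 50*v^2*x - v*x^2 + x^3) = (-v + x)/(-8*v + x)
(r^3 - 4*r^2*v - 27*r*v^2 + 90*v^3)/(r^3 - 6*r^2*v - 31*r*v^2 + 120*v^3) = (r - 6*v)/(r - 8*v)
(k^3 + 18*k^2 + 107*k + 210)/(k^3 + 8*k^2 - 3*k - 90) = (k + 7)/(k - 3)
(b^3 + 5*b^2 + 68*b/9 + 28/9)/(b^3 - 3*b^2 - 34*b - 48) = (b^2 + 3*b + 14/9)/(b^2 - 5*b - 24)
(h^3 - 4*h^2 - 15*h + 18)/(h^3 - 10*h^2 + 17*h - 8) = (h^2 - 3*h - 18)/(h^2 - 9*h + 8)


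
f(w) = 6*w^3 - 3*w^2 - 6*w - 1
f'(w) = 18*w^2 - 6*w - 6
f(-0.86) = -1.88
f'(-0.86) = 12.47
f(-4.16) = -459.90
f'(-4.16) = 330.46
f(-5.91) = -1308.87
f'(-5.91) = 658.17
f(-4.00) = -409.00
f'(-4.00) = 306.00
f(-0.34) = 0.46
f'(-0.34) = -1.88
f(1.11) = -3.15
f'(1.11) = 9.52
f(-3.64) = -308.28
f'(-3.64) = 254.33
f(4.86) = 587.73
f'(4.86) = 389.99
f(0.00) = -1.00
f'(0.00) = -6.00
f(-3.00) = -172.00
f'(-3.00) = 174.00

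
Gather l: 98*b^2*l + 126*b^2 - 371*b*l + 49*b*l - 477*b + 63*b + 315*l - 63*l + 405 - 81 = 126*b^2 - 414*b + l*(98*b^2 - 322*b + 252) + 324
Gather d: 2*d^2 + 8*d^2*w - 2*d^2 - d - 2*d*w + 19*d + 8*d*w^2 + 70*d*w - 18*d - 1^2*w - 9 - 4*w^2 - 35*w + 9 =8*d^2*w + d*(8*w^2 + 68*w) - 4*w^2 - 36*w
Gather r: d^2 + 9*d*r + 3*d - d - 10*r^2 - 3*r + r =d^2 + 2*d - 10*r^2 + r*(9*d - 2)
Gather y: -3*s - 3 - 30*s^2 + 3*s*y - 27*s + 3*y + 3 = -30*s^2 - 30*s + y*(3*s + 3)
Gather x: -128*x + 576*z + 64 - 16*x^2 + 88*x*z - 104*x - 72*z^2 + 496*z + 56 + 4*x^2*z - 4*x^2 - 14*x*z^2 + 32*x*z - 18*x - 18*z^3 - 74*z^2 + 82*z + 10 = x^2*(4*z - 20) + x*(-14*z^2 + 120*z - 250) - 18*z^3 - 146*z^2 + 1154*z + 130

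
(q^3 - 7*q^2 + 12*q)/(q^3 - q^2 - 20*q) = (-q^2 + 7*q - 12)/(-q^2 + q + 20)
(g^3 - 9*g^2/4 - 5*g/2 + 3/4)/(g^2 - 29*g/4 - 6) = (-4*g^3 + 9*g^2 + 10*g - 3)/(-4*g^2 + 29*g + 24)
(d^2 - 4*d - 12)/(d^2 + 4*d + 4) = (d - 6)/(d + 2)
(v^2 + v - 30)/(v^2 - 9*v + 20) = (v + 6)/(v - 4)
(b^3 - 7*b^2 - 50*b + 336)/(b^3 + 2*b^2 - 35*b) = (b^2 - 14*b + 48)/(b*(b - 5))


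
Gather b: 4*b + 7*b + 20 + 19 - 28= 11*b + 11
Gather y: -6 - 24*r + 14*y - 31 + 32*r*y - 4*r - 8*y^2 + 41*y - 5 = -28*r - 8*y^2 + y*(32*r + 55) - 42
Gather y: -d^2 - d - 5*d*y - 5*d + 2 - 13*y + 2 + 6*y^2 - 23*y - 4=-d^2 - 6*d + 6*y^2 + y*(-5*d - 36)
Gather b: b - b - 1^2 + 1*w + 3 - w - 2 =0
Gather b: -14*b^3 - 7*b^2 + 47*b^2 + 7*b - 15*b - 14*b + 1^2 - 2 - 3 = -14*b^3 + 40*b^2 - 22*b - 4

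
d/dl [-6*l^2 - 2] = -12*l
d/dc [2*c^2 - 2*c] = 4*c - 2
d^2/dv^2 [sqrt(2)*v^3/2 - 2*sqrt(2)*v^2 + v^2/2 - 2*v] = 3*sqrt(2)*v - 4*sqrt(2) + 1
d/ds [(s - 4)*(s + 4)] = 2*s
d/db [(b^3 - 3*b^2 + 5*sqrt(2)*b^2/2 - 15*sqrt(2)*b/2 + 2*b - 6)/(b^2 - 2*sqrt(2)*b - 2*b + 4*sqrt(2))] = (b^4 - 4*sqrt(2)*b^3 - 4*b^3 - 6*b^2 + 41*sqrt(2)*b^2/2 - 24*sqrt(2)*b + 52*b - 72 - 4*sqrt(2))/(b^4 - 4*sqrt(2)*b^3 - 4*b^3 + 12*b^2 + 16*sqrt(2)*b^2 - 32*b - 16*sqrt(2)*b + 32)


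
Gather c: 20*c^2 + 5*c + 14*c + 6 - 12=20*c^2 + 19*c - 6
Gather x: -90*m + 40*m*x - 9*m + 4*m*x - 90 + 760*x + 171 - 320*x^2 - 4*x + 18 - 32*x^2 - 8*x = -99*m - 352*x^2 + x*(44*m + 748) + 99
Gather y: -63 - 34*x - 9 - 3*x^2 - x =-3*x^2 - 35*x - 72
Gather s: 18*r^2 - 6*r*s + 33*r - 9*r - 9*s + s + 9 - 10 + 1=18*r^2 + 24*r + s*(-6*r - 8)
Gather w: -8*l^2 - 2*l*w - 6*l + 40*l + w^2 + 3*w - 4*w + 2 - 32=-8*l^2 + 34*l + w^2 + w*(-2*l - 1) - 30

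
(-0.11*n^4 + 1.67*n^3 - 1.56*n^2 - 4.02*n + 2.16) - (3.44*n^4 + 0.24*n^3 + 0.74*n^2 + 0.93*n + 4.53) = -3.55*n^4 + 1.43*n^3 - 2.3*n^2 - 4.95*n - 2.37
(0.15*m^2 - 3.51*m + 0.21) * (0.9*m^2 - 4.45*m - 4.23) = 0.135*m^4 - 3.8265*m^3 + 15.174*m^2 + 13.9128*m - 0.8883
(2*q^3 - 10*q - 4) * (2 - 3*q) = -6*q^4 + 4*q^3 + 30*q^2 - 8*q - 8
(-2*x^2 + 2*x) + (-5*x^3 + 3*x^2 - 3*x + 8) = -5*x^3 + x^2 - x + 8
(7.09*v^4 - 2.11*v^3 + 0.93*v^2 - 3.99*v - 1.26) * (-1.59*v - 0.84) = -11.2731*v^5 - 2.6007*v^4 + 0.2937*v^3 + 5.5629*v^2 + 5.355*v + 1.0584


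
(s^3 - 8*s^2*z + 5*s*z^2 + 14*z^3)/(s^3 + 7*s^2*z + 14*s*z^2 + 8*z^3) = (s^2 - 9*s*z + 14*z^2)/(s^2 + 6*s*z + 8*z^2)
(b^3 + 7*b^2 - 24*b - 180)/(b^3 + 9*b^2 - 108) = (b - 5)/(b - 3)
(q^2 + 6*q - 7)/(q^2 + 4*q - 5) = (q + 7)/(q + 5)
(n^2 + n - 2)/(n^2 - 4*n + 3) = (n + 2)/(n - 3)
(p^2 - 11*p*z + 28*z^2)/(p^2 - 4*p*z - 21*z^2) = (p - 4*z)/(p + 3*z)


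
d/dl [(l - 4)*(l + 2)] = 2*l - 2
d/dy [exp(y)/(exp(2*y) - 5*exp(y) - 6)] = (-exp(2*y) - 6)*exp(y)/(exp(4*y) - 10*exp(3*y) + 13*exp(2*y) + 60*exp(y) + 36)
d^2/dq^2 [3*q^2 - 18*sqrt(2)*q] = 6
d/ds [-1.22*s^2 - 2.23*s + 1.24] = -2.44*s - 2.23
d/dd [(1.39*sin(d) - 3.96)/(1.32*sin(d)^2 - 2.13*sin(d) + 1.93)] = (-1.8348*sin(d)^2 + 10.4544*sin(d) - 5.7521)*cos(d)/(1.7424*sin(d)^4 - 5.6232*sin(d)^3 + 9.6321*sin(d)^2 - 8.2218*sin(d) + 3.7249)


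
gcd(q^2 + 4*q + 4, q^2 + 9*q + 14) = q + 2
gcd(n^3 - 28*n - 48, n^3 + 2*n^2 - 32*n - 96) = n^2 - 2*n - 24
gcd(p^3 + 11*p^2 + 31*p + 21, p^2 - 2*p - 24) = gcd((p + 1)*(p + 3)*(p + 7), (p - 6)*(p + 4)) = 1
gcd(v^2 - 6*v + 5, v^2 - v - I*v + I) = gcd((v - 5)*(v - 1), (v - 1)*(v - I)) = v - 1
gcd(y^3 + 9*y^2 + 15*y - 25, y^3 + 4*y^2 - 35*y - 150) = y^2 + 10*y + 25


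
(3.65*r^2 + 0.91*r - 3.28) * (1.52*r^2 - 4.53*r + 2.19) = 5.548*r^4 - 15.1513*r^3 - 1.1144*r^2 + 16.8513*r - 7.1832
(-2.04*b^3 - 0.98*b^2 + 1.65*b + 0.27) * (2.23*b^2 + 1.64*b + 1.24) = -4.5492*b^5 - 5.531*b^4 - 0.4573*b^3 + 2.0929*b^2 + 2.4888*b + 0.3348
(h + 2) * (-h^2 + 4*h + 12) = -h^3 + 2*h^2 + 20*h + 24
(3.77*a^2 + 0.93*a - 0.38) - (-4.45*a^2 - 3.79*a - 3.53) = 8.22*a^2 + 4.72*a + 3.15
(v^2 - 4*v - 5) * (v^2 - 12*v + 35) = v^4 - 16*v^3 + 78*v^2 - 80*v - 175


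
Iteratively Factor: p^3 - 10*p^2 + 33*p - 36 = (p - 4)*(p^2 - 6*p + 9) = (p - 4)*(p - 3)*(p - 3)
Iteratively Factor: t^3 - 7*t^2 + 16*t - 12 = (t - 2)*(t^2 - 5*t + 6) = (t - 3)*(t - 2)*(t - 2)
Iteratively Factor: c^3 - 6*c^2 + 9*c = (c - 3)*(c^2 - 3*c) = c*(c - 3)*(c - 3)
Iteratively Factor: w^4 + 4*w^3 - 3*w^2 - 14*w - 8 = (w - 2)*(w^3 + 6*w^2 + 9*w + 4) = (w - 2)*(w + 1)*(w^2 + 5*w + 4) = (w - 2)*(w + 1)^2*(w + 4)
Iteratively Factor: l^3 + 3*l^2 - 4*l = (l)*(l^2 + 3*l - 4) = l*(l - 1)*(l + 4)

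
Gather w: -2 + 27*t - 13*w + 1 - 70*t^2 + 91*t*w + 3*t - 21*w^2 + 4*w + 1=-70*t^2 + 30*t - 21*w^2 + w*(91*t - 9)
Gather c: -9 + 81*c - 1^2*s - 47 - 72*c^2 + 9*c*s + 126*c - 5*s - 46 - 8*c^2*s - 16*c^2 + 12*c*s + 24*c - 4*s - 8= c^2*(-8*s - 88) + c*(21*s + 231) - 10*s - 110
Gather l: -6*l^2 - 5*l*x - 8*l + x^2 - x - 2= -6*l^2 + l*(-5*x - 8) + x^2 - x - 2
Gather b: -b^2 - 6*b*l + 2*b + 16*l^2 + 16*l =-b^2 + b*(2 - 6*l) + 16*l^2 + 16*l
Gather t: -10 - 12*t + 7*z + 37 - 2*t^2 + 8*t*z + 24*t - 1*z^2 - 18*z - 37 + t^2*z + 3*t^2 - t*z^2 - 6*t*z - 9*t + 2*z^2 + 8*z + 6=t^2*(z + 1) + t*(-z^2 + 2*z + 3) + z^2 - 3*z - 4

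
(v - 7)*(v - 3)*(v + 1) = v^3 - 9*v^2 + 11*v + 21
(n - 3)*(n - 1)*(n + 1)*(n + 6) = n^4 + 3*n^3 - 19*n^2 - 3*n + 18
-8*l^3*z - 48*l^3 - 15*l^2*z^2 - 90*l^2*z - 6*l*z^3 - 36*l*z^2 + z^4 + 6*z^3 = (-8*l + z)*(l + z)^2*(z + 6)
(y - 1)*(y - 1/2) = y^2 - 3*y/2 + 1/2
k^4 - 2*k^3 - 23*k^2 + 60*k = k*(k - 4)*(k - 3)*(k + 5)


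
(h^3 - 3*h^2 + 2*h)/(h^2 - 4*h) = (h^2 - 3*h + 2)/(h - 4)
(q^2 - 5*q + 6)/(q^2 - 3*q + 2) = (q - 3)/(q - 1)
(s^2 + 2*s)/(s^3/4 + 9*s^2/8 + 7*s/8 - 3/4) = 8*s/(2*s^2 + 5*s - 3)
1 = 1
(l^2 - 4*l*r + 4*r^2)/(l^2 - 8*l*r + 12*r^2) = (-l + 2*r)/(-l + 6*r)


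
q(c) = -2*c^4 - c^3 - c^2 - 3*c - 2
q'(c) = -8*c^3 - 3*c^2 - 2*c - 3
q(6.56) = -4050.80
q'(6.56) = -2403.62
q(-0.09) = -1.74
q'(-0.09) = -2.84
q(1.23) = -13.64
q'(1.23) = -24.89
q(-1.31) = -3.43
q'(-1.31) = 12.46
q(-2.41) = -54.05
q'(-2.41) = 96.38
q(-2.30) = -44.19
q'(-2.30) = 83.07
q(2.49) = -107.99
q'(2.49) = -150.09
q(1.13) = -11.37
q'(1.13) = -20.63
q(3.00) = -209.00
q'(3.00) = -252.00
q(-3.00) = -137.00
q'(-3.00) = 192.00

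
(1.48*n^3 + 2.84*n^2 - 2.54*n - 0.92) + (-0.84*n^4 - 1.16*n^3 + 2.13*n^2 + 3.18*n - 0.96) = -0.84*n^4 + 0.32*n^3 + 4.97*n^2 + 0.64*n - 1.88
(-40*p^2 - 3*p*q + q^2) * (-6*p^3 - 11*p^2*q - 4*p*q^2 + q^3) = 240*p^5 + 458*p^4*q + 187*p^3*q^2 - 39*p^2*q^3 - 7*p*q^4 + q^5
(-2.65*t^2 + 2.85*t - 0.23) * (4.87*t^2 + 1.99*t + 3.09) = -12.9055*t^4 + 8.606*t^3 - 3.6371*t^2 + 8.3488*t - 0.7107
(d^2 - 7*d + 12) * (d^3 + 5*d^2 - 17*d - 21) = d^5 - 2*d^4 - 40*d^3 + 158*d^2 - 57*d - 252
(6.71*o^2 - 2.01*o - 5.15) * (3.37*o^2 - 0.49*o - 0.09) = 22.6127*o^4 - 10.0616*o^3 - 16.9745*o^2 + 2.7044*o + 0.4635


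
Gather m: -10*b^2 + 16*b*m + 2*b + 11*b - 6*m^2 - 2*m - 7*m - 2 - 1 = -10*b^2 + 13*b - 6*m^2 + m*(16*b - 9) - 3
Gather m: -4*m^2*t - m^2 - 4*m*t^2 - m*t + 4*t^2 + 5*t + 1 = m^2*(-4*t - 1) + m*(-4*t^2 - t) + 4*t^2 + 5*t + 1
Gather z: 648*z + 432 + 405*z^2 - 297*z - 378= 405*z^2 + 351*z + 54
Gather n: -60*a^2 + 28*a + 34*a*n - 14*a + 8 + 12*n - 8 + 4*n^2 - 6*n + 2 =-60*a^2 + 14*a + 4*n^2 + n*(34*a + 6) + 2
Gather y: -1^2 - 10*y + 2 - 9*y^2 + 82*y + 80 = -9*y^2 + 72*y + 81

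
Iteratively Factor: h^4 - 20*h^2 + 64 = (h - 4)*(h^3 + 4*h^2 - 4*h - 16) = (h - 4)*(h + 4)*(h^2 - 4) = (h - 4)*(h + 2)*(h + 4)*(h - 2)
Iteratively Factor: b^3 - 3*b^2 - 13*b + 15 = (b - 1)*(b^2 - 2*b - 15) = (b - 5)*(b - 1)*(b + 3)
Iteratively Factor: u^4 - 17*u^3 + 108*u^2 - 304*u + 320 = (u - 4)*(u^3 - 13*u^2 + 56*u - 80) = (u - 5)*(u - 4)*(u^2 - 8*u + 16) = (u - 5)*(u - 4)^2*(u - 4)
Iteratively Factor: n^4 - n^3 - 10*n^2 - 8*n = (n - 4)*(n^3 + 3*n^2 + 2*n) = n*(n - 4)*(n^2 + 3*n + 2) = n*(n - 4)*(n + 1)*(n + 2)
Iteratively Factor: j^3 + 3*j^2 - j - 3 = (j + 1)*(j^2 + 2*j - 3) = (j + 1)*(j + 3)*(j - 1)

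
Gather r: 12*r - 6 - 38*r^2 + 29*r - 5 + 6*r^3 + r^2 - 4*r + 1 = 6*r^3 - 37*r^2 + 37*r - 10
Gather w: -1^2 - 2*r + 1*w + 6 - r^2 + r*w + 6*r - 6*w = -r^2 + 4*r + w*(r - 5) + 5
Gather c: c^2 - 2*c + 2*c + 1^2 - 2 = c^2 - 1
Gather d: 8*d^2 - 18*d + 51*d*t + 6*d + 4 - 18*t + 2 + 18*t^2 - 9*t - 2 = 8*d^2 + d*(51*t - 12) + 18*t^2 - 27*t + 4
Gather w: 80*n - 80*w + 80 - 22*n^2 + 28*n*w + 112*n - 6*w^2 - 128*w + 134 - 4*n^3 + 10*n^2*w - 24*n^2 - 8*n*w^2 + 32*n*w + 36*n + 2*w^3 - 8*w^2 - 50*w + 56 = -4*n^3 - 46*n^2 + 228*n + 2*w^3 + w^2*(-8*n - 14) + w*(10*n^2 + 60*n - 258) + 270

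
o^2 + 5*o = o*(o + 5)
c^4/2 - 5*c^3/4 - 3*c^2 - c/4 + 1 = (c/2 + 1/2)*(c - 4)*(c - 1/2)*(c + 1)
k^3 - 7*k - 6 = (k - 3)*(k + 1)*(k + 2)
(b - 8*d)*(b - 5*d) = b^2 - 13*b*d + 40*d^2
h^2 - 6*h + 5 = (h - 5)*(h - 1)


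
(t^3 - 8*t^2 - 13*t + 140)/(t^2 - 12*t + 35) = t + 4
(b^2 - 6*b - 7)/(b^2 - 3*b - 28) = (b + 1)/(b + 4)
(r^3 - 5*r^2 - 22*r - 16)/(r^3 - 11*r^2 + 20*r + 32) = (r + 2)/(r - 4)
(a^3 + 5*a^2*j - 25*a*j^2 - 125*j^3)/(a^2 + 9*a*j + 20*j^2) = (a^2 - 25*j^2)/(a + 4*j)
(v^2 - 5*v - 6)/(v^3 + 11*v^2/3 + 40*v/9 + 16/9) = 9*(v - 6)/(9*v^2 + 24*v + 16)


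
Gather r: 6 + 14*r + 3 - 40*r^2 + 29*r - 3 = -40*r^2 + 43*r + 6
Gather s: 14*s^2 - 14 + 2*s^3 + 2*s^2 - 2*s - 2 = 2*s^3 + 16*s^2 - 2*s - 16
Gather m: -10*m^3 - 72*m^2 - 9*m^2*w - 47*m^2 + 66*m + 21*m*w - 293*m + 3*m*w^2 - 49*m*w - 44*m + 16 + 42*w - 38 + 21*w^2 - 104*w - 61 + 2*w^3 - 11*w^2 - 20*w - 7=-10*m^3 + m^2*(-9*w - 119) + m*(3*w^2 - 28*w - 271) + 2*w^3 + 10*w^2 - 82*w - 90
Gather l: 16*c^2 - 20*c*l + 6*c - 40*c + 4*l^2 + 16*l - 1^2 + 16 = 16*c^2 - 34*c + 4*l^2 + l*(16 - 20*c) + 15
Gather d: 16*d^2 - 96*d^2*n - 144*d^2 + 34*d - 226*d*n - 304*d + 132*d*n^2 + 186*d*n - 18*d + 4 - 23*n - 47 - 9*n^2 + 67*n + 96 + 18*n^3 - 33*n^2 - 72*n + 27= d^2*(-96*n - 128) + d*(132*n^2 - 40*n - 288) + 18*n^3 - 42*n^2 - 28*n + 80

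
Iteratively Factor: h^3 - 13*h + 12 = (h - 3)*(h^2 + 3*h - 4) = (h - 3)*(h - 1)*(h + 4)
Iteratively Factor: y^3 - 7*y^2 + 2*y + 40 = (y + 2)*(y^2 - 9*y + 20) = (y - 5)*(y + 2)*(y - 4)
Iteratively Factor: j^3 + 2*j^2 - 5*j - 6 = (j + 1)*(j^2 + j - 6) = (j - 2)*(j + 1)*(j + 3)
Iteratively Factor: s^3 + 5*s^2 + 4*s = (s + 4)*(s^2 + s) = (s + 1)*(s + 4)*(s)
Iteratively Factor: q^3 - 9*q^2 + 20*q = (q - 5)*(q^2 - 4*q) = q*(q - 5)*(q - 4)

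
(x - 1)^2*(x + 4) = x^3 + 2*x^2 - 7*x + 4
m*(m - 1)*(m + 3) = m^3 + 2*m^2 - 3*m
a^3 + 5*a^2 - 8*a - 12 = (a - 2)*(a + 1)*(a + 6)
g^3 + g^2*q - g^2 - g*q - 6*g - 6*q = (g - 3)*(g + 2)*(g + q)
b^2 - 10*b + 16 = (b - 8)*(b - 2)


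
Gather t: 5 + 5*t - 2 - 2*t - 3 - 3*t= 0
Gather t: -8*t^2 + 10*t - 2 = -8*t^2 + 10*t - 2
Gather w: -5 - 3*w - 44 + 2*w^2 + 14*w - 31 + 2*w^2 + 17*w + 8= 4*w^2 + 28*w - 72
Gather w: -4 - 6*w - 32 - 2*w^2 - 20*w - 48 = -2*w^2 - 26*w - 84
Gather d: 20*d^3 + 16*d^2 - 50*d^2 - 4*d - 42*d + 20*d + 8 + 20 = 20*d^3 - 34*d^2 - 26*d + 28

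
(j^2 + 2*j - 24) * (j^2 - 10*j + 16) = j^4 - 8*j^3 - 28*j^2 + 272*j - 384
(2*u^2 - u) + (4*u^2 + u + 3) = 6*u^2 + 3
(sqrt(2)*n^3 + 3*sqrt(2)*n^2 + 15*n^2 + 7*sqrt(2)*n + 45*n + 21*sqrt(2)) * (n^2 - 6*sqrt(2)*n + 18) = sqrt(2)*n^5 + 3*n^4 + 3*sqrt(2)*n^4 - 65*sqrt(2)*n^3 + 9*n^3 - 195*sqrt(2)*n^2 + 186*n^2 + 126*sqrt(2)*n + 558*n + 378*sqrt(2)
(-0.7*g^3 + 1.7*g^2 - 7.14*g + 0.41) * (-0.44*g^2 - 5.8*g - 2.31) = 0.308*g^5 + 3.312*g^4 - 5.1014*g^3 + 37.3046*g^2 + 14.1154*g - 0.9471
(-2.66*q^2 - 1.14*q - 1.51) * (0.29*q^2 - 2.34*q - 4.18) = -0.7714*q^4 + 5.8938*q^3 + 13.3485*q^2 + 8.2986*q + 6.3118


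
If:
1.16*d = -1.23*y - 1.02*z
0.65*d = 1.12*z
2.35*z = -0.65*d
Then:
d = 0.00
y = 0.00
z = 0.00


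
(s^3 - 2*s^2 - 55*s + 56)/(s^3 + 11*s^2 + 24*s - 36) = (s^2 - s - 56)/(s^2 + 12*s + 36)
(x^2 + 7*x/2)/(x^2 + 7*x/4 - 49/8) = 4*x/(4*x - 7)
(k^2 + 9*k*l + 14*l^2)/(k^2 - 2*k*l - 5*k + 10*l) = (k^2 + 9*k*l + 14*l^2)/(k^2 - 2*k*l - 5*k + 10*l)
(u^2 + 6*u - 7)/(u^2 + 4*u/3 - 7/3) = 3*(u + 7)/(3*u + 7)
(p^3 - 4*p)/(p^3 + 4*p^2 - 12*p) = (p + 2)/(p + 6)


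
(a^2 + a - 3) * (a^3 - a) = a^5 + a^4 - 4*a^3 - a^2 + 3*a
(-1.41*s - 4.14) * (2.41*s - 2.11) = -3.3981*s^2 - 7.0023*s + 8.7354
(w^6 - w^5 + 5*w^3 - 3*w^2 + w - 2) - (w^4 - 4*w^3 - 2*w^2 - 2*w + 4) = w^6 - w^5 - w^4 + 9*w^3 - w^2 + 3*w - 6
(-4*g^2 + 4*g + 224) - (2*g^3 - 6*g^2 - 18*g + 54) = -2*g^3 + 2*g^2 + 22*g + 170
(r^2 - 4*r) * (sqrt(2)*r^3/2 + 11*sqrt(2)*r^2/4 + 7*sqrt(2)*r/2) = sqrt(2)*r^5/2 + 3*sqrt(2)*r^4/4 - 15*sqrt(2)*r^3/2 - 14*sqrt(2)*r^2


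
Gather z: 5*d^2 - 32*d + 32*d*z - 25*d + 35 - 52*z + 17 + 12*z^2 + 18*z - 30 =5*d^2 - 57*d + 12*z^2 + z*(32*d - 34) + 22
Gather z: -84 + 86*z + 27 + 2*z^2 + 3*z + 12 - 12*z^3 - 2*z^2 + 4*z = -12*z^3 + 93*z - 45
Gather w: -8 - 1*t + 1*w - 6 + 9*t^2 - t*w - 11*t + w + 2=9*t^2 - 12*t + w*(2 - t) - 12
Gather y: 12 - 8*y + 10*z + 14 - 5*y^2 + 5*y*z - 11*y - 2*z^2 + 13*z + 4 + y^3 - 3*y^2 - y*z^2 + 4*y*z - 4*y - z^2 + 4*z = y^3 - 8*y^2 + y*(-z^2 + 9*z - 23) - 3*z^2 + 27*z + 30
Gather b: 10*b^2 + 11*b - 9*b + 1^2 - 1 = 10*b^2 + 2*b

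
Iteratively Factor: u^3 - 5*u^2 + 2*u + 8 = (u - 4)*(u^2 - u - 2) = (u - 4)*(u + 1)*(u - 2)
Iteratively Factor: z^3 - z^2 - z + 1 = (z - 1)*(z^2 - 1) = (z - 1)^2*(z + 1)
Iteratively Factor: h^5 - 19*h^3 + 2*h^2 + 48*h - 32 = (h + 4)*(h^4 - 4*h^3 - 3*h^2 + 14*h - 8) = (h - 1)*(h + 4)*(h^3 - 3*h^2 - 6*h + 8) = (h - 1)^2*(h + 4)*(h^2 - 2*h - 8) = (h - 4)*(h - 1)^2*(h + 4)*(h + 2)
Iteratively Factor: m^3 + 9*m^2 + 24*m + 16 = (m + 4)*(m^2 + 5*m + 4) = (m + 1)*(m + 4)*(m + 4)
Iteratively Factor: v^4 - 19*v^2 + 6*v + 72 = (v - 3)*(v^3 + 3*v^2 - 10*v - 24) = (v - 3)^2*(v^2 + 6*v + 8) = (v - 3)^2*(v + 2)*(v + 4)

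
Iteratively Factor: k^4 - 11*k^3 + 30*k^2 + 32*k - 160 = (k - 4)*(k^3 - 7*k^2 + 2*k + 40) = (k - 4)*(k + 2)*(k^2 - 9*k + 20) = (k - 4)^2*(k + 2)*(k - 5)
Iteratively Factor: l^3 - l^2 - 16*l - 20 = (l + 2)*(l^2 - 3*l - 10) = (l + 2)^2*(l - 5)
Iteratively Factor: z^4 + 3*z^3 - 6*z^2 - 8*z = (z + 4)*(z^3 - z^2 - 2*z) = z*(z + 4)*(z^2 - z - 2) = z*(z + 1)*(z + 4)*(z - 2)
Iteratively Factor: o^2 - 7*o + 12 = (o - 4)*(o - 3)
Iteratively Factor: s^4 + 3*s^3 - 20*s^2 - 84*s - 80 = (s + 2)*(s^3 + s^2 - 22*s - 40) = (s + 2)^2*(s^2 - s - 20) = (s - 5)*(s + 2)^2*(s + 4)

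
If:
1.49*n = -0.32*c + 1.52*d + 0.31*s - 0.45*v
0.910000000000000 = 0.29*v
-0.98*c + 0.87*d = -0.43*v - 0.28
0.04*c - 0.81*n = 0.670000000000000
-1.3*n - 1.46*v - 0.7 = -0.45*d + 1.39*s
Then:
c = 2.93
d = 1.43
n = -0.68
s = -2.70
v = 3.14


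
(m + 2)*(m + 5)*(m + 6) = m^3 + 13*m^2 + 52*m + 60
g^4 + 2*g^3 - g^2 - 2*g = g*(g - 1)*(g + 1)*(g + 2)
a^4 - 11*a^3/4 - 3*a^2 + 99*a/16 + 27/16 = (a - 3)*(a - 3/2)*(a + 1/4)*(a + 3/2)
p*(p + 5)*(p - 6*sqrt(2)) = p^3 - 6*sqrt(2)*p^2 + 5*p^2 - 30*sqrt(2)*p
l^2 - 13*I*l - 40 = (l - 8*I)*(l - 5*I)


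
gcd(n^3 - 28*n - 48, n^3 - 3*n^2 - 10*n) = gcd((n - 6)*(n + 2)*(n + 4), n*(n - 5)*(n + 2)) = n + 2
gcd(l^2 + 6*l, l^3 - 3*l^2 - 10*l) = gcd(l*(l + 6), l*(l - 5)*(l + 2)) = l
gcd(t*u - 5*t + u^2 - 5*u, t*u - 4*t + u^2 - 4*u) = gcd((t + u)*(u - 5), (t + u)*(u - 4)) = t + u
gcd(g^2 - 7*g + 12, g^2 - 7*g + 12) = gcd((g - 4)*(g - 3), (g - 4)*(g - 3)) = g^2 - 7*g + 12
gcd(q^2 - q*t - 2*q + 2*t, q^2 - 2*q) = q - 2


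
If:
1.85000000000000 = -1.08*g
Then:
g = -1.71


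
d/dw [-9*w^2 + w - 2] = 1 - 18*w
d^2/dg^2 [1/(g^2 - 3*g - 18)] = 2*(g^2 - 3*g - (2*g - 3)^2 - 18)/(-g^2 + 3*g + 18)^3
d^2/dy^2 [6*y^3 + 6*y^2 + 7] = 36*y + 12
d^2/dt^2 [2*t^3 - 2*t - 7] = 12*t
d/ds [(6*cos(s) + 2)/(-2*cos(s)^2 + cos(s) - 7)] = 2*(6*sin(s)^2 - 4*cos(s) + 16)*sin(s)/(-cos(s) + cos(2*s) + 8)^2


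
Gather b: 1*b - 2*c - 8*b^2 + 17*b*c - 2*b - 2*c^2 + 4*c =-8*b^2 + b*(17*c - 1) - 2*c^2 + 2*c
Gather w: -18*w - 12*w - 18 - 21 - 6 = -30*w - 45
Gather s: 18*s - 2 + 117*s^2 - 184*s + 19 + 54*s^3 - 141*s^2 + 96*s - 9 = 54*s^3 - 24*s^2 - 70*s + 8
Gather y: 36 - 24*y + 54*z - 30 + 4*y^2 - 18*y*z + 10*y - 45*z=4*y^2 + y*(-18*z - 14) + 9*z + 6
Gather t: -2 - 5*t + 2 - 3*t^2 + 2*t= -3*t^2 - 3*t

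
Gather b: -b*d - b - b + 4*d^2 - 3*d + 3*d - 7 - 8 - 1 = b*(-d - 2) + 4*d^2 - 16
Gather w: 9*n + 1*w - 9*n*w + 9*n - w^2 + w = 18*n - w^2 + w*(2 - 9*n)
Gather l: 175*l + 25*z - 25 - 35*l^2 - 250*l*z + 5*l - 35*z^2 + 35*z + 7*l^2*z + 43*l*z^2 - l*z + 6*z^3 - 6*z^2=l^2*(7*z - 35) + l*(43*z^2 - 251*z + 180) + 6*z^3 - 41*z^2 + 60*z - 25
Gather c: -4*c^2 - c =-4*c^2 - c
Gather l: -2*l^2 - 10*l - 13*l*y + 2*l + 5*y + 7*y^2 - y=-2*l^2 + l*(-13*y - 8) + 7*y^2 + 4*y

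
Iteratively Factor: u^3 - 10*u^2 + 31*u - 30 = (u - 5)*(u^2 - 5*u + 6) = (u - 5)*(u - 2)*(u - 3)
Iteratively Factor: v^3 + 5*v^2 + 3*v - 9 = (v + 3)*(v^2 + 2*v - 3) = (v + 3)^2*(v - 1)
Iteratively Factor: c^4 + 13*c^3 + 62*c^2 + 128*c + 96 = (c + 4)*(c^3 + 9*c^2 + 26*c + 24) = (c + 3)*(c + 4)*(c^2 + 6*c + 8) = (c + 3)*(c + 4)^2*(c + 2)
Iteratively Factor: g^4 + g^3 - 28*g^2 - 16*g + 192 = (g + 4)*(g^3 - 3*g^2 - 16*g + 48) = (g - 3)*(g + 4)*(g^2 - 16) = (g - 4)*(g - 3)*(g + 4)*(g + 4)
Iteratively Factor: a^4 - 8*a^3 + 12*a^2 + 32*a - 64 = (a + 2)*(a^3 - 10*a^2 + 32*a - 32) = (a - 2)*(a + 2)*(a^2 - 8*a + 16) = (a - 4)*(a - 2)*(a + 2)*(a - 4)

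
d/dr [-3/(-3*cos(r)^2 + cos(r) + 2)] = 3*(6*cos(r) - 1)*sin(r)/(-3*cos(r)^2 + cos(r) + 2)^2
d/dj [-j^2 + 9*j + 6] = 9 - 2*j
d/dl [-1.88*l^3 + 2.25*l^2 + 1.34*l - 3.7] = -5.64*l^2 + 4.5*l + 1.34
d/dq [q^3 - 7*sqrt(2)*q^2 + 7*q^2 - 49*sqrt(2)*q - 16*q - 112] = 3*q^2 - 14*sqrt(2)*q + 14*q - 49*sqrt(2) - 16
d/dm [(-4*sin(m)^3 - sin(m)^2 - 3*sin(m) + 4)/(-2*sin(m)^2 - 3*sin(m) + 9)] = (8*sin(m)^4 + 24*sin(m)^3 - 111*sin(m)^2 - 2*sin(m) - 15)*cos(m)/((sin(m) + 3)^2*(2*sin(m) - 3)^2)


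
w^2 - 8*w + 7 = (w - 7)*(w - 1)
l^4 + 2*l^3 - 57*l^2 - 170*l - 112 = (l - 8)*(l + 1)*(l + 2)*(l + 7)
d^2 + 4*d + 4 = (d + 2)^2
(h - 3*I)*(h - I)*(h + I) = h^3 - 3*I*h^2 + h - 3*I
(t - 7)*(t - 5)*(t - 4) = t^3 - 16*t^2 + 83*t - 140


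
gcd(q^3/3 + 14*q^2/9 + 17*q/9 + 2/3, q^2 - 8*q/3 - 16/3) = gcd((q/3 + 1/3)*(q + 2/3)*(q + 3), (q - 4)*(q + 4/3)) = 1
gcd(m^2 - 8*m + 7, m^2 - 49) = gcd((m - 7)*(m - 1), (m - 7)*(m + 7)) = m - 7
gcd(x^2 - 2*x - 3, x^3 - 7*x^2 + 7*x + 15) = x^2 - 2*x - 3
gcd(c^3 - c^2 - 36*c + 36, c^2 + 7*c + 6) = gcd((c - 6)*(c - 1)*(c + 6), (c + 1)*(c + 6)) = c + 6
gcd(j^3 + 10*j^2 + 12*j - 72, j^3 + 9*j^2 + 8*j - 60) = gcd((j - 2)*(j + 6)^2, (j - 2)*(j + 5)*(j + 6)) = j^2 + 4*j - 12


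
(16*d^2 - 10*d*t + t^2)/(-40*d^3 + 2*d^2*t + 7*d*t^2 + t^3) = (-8*d + t)/(20*d^2 + 9*d*t + t^2)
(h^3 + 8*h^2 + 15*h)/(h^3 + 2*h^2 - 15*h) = (h + 3)/(h - 3)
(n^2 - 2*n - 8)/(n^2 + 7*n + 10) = (n - 4)/(n + 5)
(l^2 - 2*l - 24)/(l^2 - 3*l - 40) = (-l^2 + 2*l + 24)/(-l^2 + 3*l + 40)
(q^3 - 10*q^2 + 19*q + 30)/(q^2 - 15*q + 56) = (q^3 - 10*q^2 + 19*q + 30)/(q^2 - 15*q + 56)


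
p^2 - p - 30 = (p - 6)*(p + 5)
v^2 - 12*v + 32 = (v - 8)*(v - 4)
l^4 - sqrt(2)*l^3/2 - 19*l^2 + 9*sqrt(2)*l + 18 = (l - 3*sqrt(2))*(l - sqrt(2))*(l + sqrt(2)/2)*(l + 3*sqrt(2))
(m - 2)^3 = m^3 - 6*m^2 + 12*m - 8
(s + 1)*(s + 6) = s^2 + 7*s + 6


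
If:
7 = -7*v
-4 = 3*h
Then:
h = -4/3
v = -1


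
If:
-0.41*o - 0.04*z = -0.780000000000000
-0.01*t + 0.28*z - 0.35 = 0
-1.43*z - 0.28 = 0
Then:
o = 1.92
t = -40.48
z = -0.20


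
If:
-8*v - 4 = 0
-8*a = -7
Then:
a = 7/8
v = -1/2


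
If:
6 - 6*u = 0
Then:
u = 1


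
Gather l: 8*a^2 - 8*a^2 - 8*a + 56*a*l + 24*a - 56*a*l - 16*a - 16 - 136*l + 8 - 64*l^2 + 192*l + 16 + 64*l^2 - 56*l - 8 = 0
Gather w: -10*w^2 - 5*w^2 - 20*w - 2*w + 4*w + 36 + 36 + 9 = -15*w^2 - 18*w + 81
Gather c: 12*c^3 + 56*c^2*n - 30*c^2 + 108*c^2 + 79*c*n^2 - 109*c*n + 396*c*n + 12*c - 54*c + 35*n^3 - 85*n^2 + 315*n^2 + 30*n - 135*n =12*c^3 + c^2*(56*n + 78) + c*(79*n^2 + 287*n - 42) + 35*n^3 + 230*n^2 - 105*n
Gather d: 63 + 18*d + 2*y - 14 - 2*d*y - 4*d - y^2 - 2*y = d*(14 - 2*y) - y^2 + 49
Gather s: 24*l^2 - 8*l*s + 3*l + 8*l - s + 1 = 24*l^2 + 11*l + s*(-8*l - 1) + 1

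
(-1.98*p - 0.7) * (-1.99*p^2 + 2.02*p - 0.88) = 3.9402*p^3 - 2.6066*p^2 + 0.3284*p + 0.616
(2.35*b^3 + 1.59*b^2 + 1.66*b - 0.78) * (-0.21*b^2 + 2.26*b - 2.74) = -0.4935*b^5 + 4.9771*b^4 - 3.1942*b^3 - 0.441200000000001*b^2 - 6.3112*b + 2.1372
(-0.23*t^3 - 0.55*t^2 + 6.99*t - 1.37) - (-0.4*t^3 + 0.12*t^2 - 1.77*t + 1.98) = 0.17*t^3 - 0.67*t^2 + 8.76*t - 3.35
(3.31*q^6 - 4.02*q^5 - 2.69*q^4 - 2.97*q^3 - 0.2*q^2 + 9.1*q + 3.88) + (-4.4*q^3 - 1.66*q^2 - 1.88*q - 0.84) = 3.31*q^6 - 4.02*q^5 - 2.69*q^4 - 7.37*q^3 - 1.86*q^2 + 7.22*q + 3.04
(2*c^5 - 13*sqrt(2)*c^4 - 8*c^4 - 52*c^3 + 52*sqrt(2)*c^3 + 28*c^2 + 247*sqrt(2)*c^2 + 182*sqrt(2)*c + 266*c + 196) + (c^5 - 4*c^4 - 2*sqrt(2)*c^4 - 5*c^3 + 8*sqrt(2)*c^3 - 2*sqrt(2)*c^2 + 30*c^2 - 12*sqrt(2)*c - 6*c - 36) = 3*c^5 - 15*sqrt(2)*c^4 - 12*c^4 - 57*c^3 + 60*sqrt(2)*c^3 + 58*c^2 + 245*sqrt(2)*c^2 + 170*sqrt(2)*c + 260*c + 160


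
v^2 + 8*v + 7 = (v + 1)*(v + 7)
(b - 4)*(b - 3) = b^2 - 7*b + 12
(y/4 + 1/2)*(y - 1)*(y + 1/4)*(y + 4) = y^4/4 + 21*y^3/16 + 13*y^2/16 - 15*y/8 - 1/2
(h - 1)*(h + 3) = h^2 + 2*h - 3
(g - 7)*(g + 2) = g^2 - 5*g - 14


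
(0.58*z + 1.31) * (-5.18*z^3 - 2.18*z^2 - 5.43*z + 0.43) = -3.0044*z^4 - 8.0502*z^3 - 6.0052*z^2 - 6.8639*z + 0.5633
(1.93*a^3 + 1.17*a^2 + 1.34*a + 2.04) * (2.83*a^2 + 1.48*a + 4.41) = 5.4619*a^5 + 6.1675*a^4 + 14.0351*a^3 + 12.9161*a^2 + 8.9286*a + 8.9964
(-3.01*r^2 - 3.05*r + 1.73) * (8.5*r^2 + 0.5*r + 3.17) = -25.585*r^4 - 27.43*r^3 + 3.6383*r^2 - 8.8035*r + 5.4841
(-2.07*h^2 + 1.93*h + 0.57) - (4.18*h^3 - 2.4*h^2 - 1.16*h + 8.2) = -4.18*h^3 + 0.33*h^2 + 3.09*h - 7.63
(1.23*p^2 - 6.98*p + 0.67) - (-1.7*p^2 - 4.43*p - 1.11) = 2.93*p^2 - 2.55*p + 1.78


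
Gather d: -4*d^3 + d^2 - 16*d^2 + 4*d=-4*d^3 - 15*d^2 + 4*d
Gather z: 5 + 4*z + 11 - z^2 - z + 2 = -z^2 + 3*z + 18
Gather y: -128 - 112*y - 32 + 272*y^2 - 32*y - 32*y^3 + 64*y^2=-32*y^3 + 336*y^2 - 144*y - 160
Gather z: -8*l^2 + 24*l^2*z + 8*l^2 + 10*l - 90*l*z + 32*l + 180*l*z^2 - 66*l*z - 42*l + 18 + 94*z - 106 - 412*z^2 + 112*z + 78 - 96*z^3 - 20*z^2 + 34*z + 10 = -96*z^3 + z^2*(180*l - 432) + z*(24*l^2 - 156*l + 240)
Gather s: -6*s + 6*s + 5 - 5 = 0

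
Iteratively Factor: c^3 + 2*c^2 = (c)*(c^2 + 2*c) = c^2*(c + 2)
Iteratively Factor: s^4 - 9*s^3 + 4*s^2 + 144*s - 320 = (s - 5)*(s^3 - 4*s^2 - 16*s + 64) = (s - 5)*(s - 4)*(s^2 - 16) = (s - 5)*(s - 4)^2*(s + 4)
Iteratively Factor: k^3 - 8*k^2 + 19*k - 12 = (k - 3)*(k^2 - 5*k + 4) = (k - 4)*(k - 3)*(k - 1)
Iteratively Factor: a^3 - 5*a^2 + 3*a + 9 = (a - 3)*(a^2 - 2*a - 3) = (a - 3)*(a + 1)*(a - 3)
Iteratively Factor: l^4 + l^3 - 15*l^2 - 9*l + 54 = (l - 2)*(l^3 + 3*l^2 - 9*l - 27) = (l - 2)*(l + 3)*(l^2 - 9) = (l - 2)*(l + 3)^2*(l - 3)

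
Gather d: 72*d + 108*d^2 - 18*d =108*d^2 + 54*d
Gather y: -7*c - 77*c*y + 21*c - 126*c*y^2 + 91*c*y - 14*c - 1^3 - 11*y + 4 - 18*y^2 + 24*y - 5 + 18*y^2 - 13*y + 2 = -126*c*y^2 + 14*c*y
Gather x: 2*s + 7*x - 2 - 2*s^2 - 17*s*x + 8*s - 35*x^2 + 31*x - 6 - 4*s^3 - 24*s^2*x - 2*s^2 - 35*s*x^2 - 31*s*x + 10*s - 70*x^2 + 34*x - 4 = -4*s^3 - 4*s^2 + 20*s + x^2*(-35*s - 105) + x*(-24*s^2 - 48*s + 72) - 12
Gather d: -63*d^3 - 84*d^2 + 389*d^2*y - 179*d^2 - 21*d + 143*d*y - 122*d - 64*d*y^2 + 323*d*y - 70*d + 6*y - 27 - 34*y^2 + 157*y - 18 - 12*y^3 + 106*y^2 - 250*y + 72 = -63*d^3 + d^2*(389*y - 263) + d*(-64*y^2 + 466*y - 213) - 12*y^3 + 72*y^2 - 87*y + 27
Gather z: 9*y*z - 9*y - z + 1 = -9*y + z*(9*y - 1) + 1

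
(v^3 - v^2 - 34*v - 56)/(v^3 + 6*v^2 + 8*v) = (v - 7)/v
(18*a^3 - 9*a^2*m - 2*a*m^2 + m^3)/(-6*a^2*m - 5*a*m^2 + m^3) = (-18*a^3 + 9*a^2*m + 2*a*m^2 - m^3)/(m*(6*a^2 + 5*a*m - m^2))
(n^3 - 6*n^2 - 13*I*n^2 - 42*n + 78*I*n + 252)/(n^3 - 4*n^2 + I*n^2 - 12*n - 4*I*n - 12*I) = (n^2 - 13*I*n - 42)/(n^2 + n*(2 + I) + 2*I)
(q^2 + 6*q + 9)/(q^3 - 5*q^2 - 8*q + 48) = (q + 3)/(q^2 - 8*q + 16)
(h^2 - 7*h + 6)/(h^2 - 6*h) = (h - 1)/h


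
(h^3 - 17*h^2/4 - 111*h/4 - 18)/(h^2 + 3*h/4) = h - 5 - 24/h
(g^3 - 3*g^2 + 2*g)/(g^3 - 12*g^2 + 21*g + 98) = g*(g^2 - 3*g + 2)/(g^3 - 12*g^2 + 21*g + 98)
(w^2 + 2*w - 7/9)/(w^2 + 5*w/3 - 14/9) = (3*w - 1)/(3*w - 2)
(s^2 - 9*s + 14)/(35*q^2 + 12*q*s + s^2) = (s^2 - 9*s + 14)/(35*q^2 + 12*q*s + s^2)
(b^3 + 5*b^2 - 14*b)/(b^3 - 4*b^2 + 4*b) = (b + 7)/(b - 2)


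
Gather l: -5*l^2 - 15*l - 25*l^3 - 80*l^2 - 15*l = -25*l^3 - 85*l^2 - 30*l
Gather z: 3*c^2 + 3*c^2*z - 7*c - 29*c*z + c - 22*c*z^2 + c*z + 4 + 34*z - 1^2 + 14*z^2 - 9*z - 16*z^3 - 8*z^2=3*c^2 - 6*c - 16*z^3 + z^2*(6 - 22*c) + z*(3*c^2 - 28*c + 25) + 3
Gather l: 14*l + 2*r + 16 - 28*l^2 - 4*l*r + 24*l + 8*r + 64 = -28*l^2 + l*(38 - 4*r) + 10*r + 80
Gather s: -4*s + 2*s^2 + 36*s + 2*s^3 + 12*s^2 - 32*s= 2*s^3 + 14*s^2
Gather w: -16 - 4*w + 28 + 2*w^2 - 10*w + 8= 2*w^2 - 14*w + 20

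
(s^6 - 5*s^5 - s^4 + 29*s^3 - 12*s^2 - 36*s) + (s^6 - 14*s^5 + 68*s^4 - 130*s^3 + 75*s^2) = 2*s^6 - 19*s^5 + 67*s^4 - 101*s^3 + 63*s^2 - 36*s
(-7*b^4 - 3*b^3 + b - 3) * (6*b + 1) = -42*b^5 - 25*b^4 - 3*b^3 + 6*b^2 - 17*b - 3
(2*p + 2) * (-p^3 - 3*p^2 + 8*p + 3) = -2*p^4 - 8*p^3 + 10*p^2 + 22*p + 6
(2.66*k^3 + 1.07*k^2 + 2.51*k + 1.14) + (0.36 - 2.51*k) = 2.66*k^3 + 1.07*k^2 + 1.5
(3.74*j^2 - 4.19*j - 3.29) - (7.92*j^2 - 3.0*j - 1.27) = -4.18*j^2 - 1.19*j - 2.02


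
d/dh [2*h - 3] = 2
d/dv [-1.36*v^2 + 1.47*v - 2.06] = 1.47 - 2.72*v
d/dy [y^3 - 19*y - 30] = 3*y^2 - 19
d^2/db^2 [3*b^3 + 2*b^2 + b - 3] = 18*b + 4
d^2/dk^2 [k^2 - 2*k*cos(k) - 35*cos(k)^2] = 2*k*cos(k) - 140*sin(k)^2 + 4*sin(k) + 72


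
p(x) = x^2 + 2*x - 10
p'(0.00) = 2.00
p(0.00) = -10.00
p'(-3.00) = -4.00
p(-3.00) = -7.00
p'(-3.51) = -5.02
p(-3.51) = -4.70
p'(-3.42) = -4.84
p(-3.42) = -5.14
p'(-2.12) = -2.24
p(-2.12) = -9.75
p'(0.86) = 3.72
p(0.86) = -7.54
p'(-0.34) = 1.32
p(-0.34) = -10.56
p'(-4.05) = -6.10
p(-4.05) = -1.70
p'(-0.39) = 1.22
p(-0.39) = -10.63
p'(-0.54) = 0.92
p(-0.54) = -10.79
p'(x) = 2*x + 2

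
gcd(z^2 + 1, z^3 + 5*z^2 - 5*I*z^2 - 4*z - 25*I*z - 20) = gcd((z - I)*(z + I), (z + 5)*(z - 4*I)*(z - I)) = z - I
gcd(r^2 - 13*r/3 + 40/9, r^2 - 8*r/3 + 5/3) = r - 5/3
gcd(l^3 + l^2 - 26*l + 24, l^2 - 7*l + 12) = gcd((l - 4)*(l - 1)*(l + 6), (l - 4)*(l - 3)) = l - 4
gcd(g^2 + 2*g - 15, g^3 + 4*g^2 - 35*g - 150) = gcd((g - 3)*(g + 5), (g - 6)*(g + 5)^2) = g + 5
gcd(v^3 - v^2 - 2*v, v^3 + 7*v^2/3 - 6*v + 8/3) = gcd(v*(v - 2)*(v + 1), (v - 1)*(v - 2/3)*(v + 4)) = 1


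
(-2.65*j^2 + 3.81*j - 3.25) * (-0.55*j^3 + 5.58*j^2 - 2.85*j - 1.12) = 1.4575*j^5 - 16.8825*j^4 + 30.5998*j^3 - 26.0255*j^2 + 4.9953*j + 3.64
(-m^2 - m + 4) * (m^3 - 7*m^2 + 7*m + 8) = -m^5 + 6*m^4 + 4*m^3 - 43*m^2 + 20*m + 32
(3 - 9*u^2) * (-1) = 9*u^2 - 3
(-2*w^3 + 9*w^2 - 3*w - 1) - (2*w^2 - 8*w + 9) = -2*w^3 + 7*w^2 + 5*w - 10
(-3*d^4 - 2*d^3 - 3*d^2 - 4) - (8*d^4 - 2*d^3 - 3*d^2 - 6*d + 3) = -11*d^4 + 6*d - 7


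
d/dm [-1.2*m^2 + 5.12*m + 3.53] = 5.12 - 2.4*m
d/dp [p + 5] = 1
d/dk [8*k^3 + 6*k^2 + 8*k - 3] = 24*k^2 + 12*k + 8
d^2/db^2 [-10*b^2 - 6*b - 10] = -20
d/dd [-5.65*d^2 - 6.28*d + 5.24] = -11.3*d - 6.28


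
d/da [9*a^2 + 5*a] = 18*a + 5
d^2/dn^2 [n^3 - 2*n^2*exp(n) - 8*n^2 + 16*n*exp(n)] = -2*n^2*exp(n) + 8*n*exp(n) + 6*n + 28*exp(n) - 16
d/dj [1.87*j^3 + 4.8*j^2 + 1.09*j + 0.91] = 5.61*j^2 + 9.6*j + 1.09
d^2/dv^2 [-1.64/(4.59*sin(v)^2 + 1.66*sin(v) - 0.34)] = (138.206736*sin(v)^4 + 37.487448*sin(v)^3 - 192.553384*sin(v)^2 - 74.04928*sin(v) - 14.157136)/(4.59*sin(v)^2 + 1.66*sin(v) - 0.34)^3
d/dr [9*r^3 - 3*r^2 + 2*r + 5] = 27*r^2 - 6*r + 2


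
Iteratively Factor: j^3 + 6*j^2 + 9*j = (j + 3)*(j^2 + 3*j) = (j + 3)^2*(j)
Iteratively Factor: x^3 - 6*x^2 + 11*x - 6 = (x - 3)*(x^2 - 3*x + 2) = (x - 3)*(x - 2)*(x - 1)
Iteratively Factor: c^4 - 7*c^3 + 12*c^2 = (c)*(c^3 - 7*c^2 + 12*c) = c^2*(c^2 - 7*c + 12) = c^2*(c - 3)*(c - 4)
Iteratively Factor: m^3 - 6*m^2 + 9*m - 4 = (m - 1)*(m^2 - 5*m + 4) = (m - 1)^2*(m - 4)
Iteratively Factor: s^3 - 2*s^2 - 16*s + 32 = (s - 2)*(s^2 - 16) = (s - 2)*(s + 4)*(s - 4)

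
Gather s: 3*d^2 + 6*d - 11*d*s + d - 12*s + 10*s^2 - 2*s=3*d^2 + 7*d + 10*s^2 + s*(-11*d - 14)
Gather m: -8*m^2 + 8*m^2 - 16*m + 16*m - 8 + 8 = 0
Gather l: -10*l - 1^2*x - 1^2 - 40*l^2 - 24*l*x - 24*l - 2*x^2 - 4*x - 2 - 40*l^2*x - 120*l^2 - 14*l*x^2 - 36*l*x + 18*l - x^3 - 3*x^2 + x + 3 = l^2*(-40*x - 160) + l*(-14*x^2 - 60*x - 16) - x^3 - 5*x^2 - 4*x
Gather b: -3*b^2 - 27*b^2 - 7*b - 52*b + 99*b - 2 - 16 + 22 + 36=-30*b^2 + 40*b + 40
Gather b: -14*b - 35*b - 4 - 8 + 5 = -49*b - 7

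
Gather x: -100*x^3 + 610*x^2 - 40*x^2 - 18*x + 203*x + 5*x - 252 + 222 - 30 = -100*x^3 + 570*x^2 + 190*x - 60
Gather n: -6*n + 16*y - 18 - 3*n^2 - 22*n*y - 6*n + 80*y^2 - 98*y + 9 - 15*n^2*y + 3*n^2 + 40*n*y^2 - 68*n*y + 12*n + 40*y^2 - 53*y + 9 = -15*n^2*y + n*(40*y^2 - 90*y) + 120*y^2 - 135*y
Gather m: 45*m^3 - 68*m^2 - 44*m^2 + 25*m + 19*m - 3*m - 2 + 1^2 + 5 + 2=45*m^3 - 112*m^2 + 41*m + 6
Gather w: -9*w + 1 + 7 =8 - 9*w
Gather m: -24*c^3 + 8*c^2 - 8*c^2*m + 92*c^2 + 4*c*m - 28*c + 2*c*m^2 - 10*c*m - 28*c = -24*c^3 + 100*c^2 + 2*c*m^2 - 56*c + m*(-8*c^2 - 6*c)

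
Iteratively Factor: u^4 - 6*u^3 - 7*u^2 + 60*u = (u + 3)*(u^3 - 9*u^2 + 20*u) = (u - 4)*(u + 3)*(u^2 - 5*u) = (u - 5)*(u - 4)*(u + 3)*(u)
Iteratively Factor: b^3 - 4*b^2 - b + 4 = (b - 1)*(b^2 - 3*b - 4) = (b - 4)*(b - 1)*(b + 1)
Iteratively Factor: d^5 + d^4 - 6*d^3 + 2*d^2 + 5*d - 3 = (d + 3)*(d^4 - 2*d^3 + 2*d - 1) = (d - 1)*(d + 3)*(d^3 - d^2 - d + 1) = (d - 1)^2*(d + 3)*(d^2 - 1) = (d - 1)^3*(d + 3)*(d + 1)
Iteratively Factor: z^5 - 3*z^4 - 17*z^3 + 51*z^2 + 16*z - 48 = (z - 3)*(z^4 - 17*z^2 + 16) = (z - 3)*(z + 4)*(z^3 - 4*z^2 - z + 4) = (z - 3)*(z + 1)*(z + 4)*(z^2 - 5*z + 4) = (z - 3)*(z - 1)*(z + 1)*(z + 4)*(z - 4)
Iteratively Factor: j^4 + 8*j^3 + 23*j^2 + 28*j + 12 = (j + 3)*(j^3 + 5*j^2 + 8*j + 4) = (j + 1)*(j + 3)*(j^2 + 4*j + 4) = (j + 1)*(j + 2)*(j + 3)*(j + 2)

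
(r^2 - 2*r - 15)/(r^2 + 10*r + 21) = (r - 5)/(r + 7)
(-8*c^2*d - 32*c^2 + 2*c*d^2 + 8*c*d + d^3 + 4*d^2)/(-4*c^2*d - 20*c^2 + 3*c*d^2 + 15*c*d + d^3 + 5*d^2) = (2*c*d + 8*c - d^2 - 4*d)/(c*d + 5*c - d^2 - 5*d)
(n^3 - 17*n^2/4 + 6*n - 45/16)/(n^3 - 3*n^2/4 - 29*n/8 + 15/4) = (n - 3/2)/(n + 2)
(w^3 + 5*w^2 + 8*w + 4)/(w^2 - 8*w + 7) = (w^3 + 5*w^2 + 8*w + 4)/(w^2 - 8*w + 7)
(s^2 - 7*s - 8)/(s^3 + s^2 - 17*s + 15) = (s^2 - 7*s - 8)/(s^3 + s^2 - 17*s + 15)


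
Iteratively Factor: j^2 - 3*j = (j - 3)*(j)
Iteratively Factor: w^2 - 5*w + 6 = (w - 2)*(w - 3)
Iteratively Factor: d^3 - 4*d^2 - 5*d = (d + 1)*(d^2 - 5*d) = (d - 5)*(d + 1)*(d)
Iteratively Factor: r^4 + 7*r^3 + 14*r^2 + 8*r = (r)*(r^3 + 7*r^2 + 14*r + 8) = r*(r + 2)*(r^2 + 5*r + 4) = r*(r + 2)*(r + 4)*(r + 1)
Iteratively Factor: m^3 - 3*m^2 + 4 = (m + 1)*(m^2 - 4*m + 4) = (m - 2)*(m + 1)*(m - 2)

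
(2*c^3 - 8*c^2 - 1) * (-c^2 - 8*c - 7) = -2*c^5 - 8*c^4 + 50*c^3 + 57*c^2 + 8*c + 7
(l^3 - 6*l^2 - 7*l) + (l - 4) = l^3 - 6*l^2 - 6*l - 4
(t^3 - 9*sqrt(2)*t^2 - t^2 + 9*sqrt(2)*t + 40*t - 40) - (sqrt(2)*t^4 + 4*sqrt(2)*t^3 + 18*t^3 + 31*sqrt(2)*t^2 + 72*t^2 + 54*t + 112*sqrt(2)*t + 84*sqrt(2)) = -sqrt(2)*t^4 - 17*t^3 - 4*sqrt(2)*t^3 - 73*t^2 - 40*sqrt(2)*t^2 - 103*sqrt(2)*t - 14*t - 84*sqrt(2) - 40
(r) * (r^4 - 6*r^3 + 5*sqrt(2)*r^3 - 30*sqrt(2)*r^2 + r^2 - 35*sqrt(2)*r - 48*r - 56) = r^5 - 6*r^4 + 5*sqrt(2)*r^4 - 30*sqrt(2)*r^3 + r^3 - 35*sqrt(2)*r^2 - 48*r^2 - 56*r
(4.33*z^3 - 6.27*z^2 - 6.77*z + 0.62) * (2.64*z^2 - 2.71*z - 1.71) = 11.4312*z^5 - 28.2871*z^4 - 8.2854*z^3 + 30.7052*z^2 + 9.8965*z - 1.0602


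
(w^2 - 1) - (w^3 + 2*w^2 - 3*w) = -w^3 - w^2 + 3*w - 1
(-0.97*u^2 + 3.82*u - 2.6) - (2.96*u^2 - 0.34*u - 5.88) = -3.93*u^2 + 4.16*u + 3.28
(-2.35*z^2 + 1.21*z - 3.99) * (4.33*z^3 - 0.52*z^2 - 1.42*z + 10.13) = -10.1755*z^5 + 6.4613*z^4 - 14.5689*z^3 - 23.4489*z^2 + 17.9231*z - 40.4187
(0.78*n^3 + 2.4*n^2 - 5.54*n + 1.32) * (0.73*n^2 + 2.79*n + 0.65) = 0.5694*n^5 + 3.9282*n^4 + 3.1588*n^3 - 12.933*n^2 + 0.0818000000000003*n + 0.858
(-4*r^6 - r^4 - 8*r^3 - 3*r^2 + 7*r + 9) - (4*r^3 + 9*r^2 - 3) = -4*r^6 - r^4 - 12*r^3 - 12*r^2 + 7*r + 12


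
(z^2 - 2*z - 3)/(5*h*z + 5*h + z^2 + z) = (z - 3)/(5*h + z)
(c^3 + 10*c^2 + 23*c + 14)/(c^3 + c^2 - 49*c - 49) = (c + 2)/(c - 7)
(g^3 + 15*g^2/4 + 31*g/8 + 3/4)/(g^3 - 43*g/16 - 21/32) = 4*(g + 2)/(4*g - 7)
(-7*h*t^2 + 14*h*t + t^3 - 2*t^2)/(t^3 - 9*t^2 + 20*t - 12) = t*(-7*h + t)/(t^2 - 7*t + 6)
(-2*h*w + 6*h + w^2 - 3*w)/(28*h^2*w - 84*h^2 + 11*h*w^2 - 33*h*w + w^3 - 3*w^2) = (-2*h + w)/(28*h^2 + 11*h*w + w^2)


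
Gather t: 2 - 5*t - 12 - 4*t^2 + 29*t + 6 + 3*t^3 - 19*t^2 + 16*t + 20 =3*t^3 - 23*t^2 + 40*t + 16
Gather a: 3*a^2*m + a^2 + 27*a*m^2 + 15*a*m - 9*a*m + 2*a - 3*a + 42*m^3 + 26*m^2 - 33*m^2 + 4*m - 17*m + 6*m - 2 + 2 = a^2*(3*m + 1) + a*(27*m^2 + 6*m - 1) + 42*m^3 - 7*m^2 - 7*m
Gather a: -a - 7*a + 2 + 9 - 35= -8*a - 24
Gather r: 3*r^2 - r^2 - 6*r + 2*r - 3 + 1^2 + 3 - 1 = 2*r^2 - 4*r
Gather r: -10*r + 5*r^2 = 5*r^2 - 10*r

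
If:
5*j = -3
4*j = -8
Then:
No Solution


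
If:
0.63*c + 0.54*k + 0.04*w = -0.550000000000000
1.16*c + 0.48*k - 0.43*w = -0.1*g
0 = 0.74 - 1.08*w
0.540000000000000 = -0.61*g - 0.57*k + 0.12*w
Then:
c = 1.10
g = 1.45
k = -2.36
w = 0.69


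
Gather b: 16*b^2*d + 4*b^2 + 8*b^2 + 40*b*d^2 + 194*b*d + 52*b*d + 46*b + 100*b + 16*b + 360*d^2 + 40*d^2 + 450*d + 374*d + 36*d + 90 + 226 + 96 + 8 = b^2*(16*d + 12) + b*(40*d^2 + 246*d + 162) + 400*d^2 + 860*d + 420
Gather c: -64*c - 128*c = -192*c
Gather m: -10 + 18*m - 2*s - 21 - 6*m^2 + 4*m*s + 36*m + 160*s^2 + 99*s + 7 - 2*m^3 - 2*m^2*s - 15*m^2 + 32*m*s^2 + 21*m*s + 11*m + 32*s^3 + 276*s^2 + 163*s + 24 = -2*m^3 + m^2*(-2*s - 21) + m*(32*s^2 + 25*s + 65) + 32*s^3 + 436*s^2 + 260*s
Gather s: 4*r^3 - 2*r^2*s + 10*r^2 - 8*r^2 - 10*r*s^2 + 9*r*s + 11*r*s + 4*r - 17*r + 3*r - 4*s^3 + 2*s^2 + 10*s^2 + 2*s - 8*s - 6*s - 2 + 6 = 4*r^3 + 2*r^2 - 10*r - 4*s^3 + s^2*(12 - 10*r) + s*(-2*r^2 + 20*r - 12) + 4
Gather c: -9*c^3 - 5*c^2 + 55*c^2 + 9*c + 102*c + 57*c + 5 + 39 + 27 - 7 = -9*c^3 + 50*c^2 + 168*c + 64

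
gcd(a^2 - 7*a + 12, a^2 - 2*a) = 1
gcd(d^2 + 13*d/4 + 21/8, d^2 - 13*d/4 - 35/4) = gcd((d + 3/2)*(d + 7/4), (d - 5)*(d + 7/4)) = d + 7/4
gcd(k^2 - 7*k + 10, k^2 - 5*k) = k - 5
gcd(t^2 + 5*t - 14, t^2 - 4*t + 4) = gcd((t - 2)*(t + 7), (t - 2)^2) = t - 2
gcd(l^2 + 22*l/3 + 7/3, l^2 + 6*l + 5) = 1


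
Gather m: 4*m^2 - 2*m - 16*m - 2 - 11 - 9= 4*m^2 - 18*m - 22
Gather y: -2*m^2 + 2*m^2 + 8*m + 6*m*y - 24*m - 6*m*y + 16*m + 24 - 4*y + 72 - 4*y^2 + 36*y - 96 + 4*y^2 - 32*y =0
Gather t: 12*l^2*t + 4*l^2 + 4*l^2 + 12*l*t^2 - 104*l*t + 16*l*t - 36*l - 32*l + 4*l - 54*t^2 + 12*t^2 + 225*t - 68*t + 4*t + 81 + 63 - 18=8*l^2 - 64*l + t^2*(12*l - 42) + t*(12*l^2 - 88*l + 161) + 126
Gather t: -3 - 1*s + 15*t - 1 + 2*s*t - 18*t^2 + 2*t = -s - 18*t^2 + t*(2*s + 17) - 4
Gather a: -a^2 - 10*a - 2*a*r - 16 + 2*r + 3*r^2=-a^2 + a*(-2*r - 10) + 3*r^2 + 2*r - 16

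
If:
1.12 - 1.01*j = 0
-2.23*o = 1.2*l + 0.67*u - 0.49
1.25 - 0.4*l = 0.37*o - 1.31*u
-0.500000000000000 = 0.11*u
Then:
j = 1.11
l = -26.34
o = 15.76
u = -4.55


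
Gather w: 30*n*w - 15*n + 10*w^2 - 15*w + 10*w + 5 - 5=-15*n + 10*w^2 + w*(30*n - 5)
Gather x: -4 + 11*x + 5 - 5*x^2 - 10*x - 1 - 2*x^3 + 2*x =-2*x^3 - 5*x^2 + 3*x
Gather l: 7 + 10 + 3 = 20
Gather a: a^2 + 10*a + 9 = a^2 + 10*a + 9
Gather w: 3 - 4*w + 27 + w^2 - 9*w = w^2 - 13*w + 30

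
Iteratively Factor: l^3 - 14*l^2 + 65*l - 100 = (l - 5)*(l^2 - 9*l + 20) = (l - 5)*(l - 4)*(l - 5)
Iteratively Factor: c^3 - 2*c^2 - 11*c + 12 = (c - 4)*(c^2 + 2*c - 3) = (c - 4)*(c - 1)*(c + 3)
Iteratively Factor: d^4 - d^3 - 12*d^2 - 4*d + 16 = (d + 2)*(d^3 - 3*d^2 - 6*d + 8) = (d + 2)^2*(d^2 - 5*d + 4) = (d - 4)*(d + 2)^2*(d - 1)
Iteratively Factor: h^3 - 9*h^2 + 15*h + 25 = (h - 5)*(h^2 - 4*h - 5) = (h - 5)^2*(h + 1)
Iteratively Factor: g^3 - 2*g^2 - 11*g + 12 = (g - 1)*(g^2 - g - 12) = (g - 4)*(g - 1)*(g + 3)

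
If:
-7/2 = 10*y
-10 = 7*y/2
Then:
No Solution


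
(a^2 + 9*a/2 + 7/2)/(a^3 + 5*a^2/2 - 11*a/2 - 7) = 1/(a - 2)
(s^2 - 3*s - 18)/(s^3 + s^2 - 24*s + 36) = (s^2 - 3*s - 18)/(s^3 + s^2 - 24*s + 36)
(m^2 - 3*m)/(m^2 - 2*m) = (m - 3)/(m - 2)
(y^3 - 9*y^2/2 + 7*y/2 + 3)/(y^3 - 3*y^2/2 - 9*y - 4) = (y^2 - 5*y + 6)/(y^2 - 2*y - 8)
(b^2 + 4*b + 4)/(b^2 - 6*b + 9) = (b^2 + 4*b + 4)/(b^2 - 6*b + 9)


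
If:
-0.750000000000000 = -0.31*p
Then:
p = 2.42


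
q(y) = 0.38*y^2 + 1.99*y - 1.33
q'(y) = 0.76*y + 1.99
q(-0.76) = -2.62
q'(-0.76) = 1.41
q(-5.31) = -1.18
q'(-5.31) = -2.05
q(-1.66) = -3.59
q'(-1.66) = 0.73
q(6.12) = 25.08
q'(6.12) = 6.64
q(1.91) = 3.86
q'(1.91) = 3.44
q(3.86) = 12.01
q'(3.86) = 4.92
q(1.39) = 2.17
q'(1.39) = 3.05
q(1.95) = 4.00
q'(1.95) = 3.47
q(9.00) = 47.36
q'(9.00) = 8.83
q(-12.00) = 29.51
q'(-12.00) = -7.13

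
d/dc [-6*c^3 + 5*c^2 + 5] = 2*c*(5 - 9*c)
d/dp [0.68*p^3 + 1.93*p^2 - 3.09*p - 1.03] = 2.04*p^2 + 3.86*p - 3.09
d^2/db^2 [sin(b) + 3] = -sin(b)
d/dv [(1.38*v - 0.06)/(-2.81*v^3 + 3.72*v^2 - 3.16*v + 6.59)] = (7.7556*v^3 - 5.6394*v^2 + 0.4464*v + 8.9046)/(7.8961*v^6 - 20.9064*v^5 + 31.5976*v^4 - 60.5462*v^3 + 59.0152*v^2 - 41.6488*v + 43.4281)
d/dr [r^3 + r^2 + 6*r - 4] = 3*r^2 + 2*r + 6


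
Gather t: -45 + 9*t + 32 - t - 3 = 8*t - 16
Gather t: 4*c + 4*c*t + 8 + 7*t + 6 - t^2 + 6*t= 4*c - t^2 + t*(4*c + 13) + 14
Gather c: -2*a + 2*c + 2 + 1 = -2*a + 2*c + 3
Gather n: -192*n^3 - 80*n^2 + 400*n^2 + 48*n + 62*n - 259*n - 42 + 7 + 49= -192*n^3 + 320*n^2 - 149*n + 14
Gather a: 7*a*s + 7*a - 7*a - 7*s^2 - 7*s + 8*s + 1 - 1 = 7*a*s - 7*s^2 + s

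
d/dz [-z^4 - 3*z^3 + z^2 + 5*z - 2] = -4*z^3 - 9*z^2 + 2*z + 5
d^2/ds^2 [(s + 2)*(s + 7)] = 2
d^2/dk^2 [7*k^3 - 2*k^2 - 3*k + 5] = 42*k - 4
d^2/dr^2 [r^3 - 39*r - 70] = 6*r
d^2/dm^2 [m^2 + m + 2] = 2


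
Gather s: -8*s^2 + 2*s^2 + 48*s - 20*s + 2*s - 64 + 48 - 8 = -6*s^2 + 30*s - 24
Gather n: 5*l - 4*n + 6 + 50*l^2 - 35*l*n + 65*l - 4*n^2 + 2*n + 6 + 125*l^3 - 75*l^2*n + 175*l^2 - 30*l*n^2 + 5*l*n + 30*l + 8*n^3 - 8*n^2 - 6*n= 125*l^3 + 225*l^2 + 100*l + 8*n^3 + n^2*(-30*l - 12) + n*(-75*l^2 - 30*l - 8) + 12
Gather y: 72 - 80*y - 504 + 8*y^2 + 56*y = 8*y^2 - 24*y - 432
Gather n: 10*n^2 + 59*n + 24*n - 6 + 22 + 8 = 10*n^2 + 83*n + 24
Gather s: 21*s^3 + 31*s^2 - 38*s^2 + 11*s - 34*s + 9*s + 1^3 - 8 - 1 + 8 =21*s^3 - 7*s^2 - 14*s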